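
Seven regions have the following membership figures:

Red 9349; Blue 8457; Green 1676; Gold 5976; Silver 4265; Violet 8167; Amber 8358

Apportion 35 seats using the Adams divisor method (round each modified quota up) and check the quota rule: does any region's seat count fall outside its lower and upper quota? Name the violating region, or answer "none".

Standard quotas: Red 7.075, Blue 6.400, Green 1.268, Gold 4.523, Silver 3.228, Violet 6.181, Amber 6.325.
Adams allocation: Red 7, Blue 6, Green 2, Gold 5, Silver 3, Violet 6, Amber 6.
Every allocation lies between the lower and upper quota.

none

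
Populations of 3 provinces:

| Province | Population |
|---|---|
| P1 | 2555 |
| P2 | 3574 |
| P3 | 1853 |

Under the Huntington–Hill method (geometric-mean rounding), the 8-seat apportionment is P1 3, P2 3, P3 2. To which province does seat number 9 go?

Priority for the next seat is population ÷ (√(s·(s+1))).
Priorities: P1 737.565, P2 1031.725, P3 756.484.
Highest priority: P2.

P2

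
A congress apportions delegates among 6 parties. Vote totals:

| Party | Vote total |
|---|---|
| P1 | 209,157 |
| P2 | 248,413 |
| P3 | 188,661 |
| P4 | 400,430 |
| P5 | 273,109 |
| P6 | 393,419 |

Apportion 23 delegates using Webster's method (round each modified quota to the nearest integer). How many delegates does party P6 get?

5

Standard divisor 1713189/23 ≈ 74486.478; standard quotas: P1 2.808, P2 3.335, P3 2.533, P4 5.376, P5 3.667, P6 5.282.
Rounding to the nearest integer gives P1 3, P2 3, P3 3, P4 5, P5 4, P6 5 — total 23, matching the house size, so no adjustment is needed.
P6 receives 5.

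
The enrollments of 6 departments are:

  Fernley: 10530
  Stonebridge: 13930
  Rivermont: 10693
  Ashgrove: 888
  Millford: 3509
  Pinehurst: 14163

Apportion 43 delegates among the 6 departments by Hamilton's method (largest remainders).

Fernley: 8, Stonebridge: 11, Rivermont: 9, Ashgrove: 1, Millford: 3, Pinehurst: 11

Total 53713; standard divisor 53713/43 ≈ 1249.14.
Standard quotas: Fernley 8.4298, Stonebridge 11.1517, Rivermont 8.5603, Ashgrove 0.7109, Millford 2.8091, Pinehurst 11.3382.
Lower quotas: Fernley 8, Stonebridge 11, Rivermont 8, Ashgrove 0, Millford 2, Pinehurst 11 (sum 40, leaving 3 seats).
Remainders in descending order: Millford 0.8091, Ashgrove 0.7109, Rivermont 0.5603, Fernley 0.4298, Pinehurst 0.3382, Stonebridge 0.1517.
The surplus seats go to Millford, Ashgrove, Rivermont.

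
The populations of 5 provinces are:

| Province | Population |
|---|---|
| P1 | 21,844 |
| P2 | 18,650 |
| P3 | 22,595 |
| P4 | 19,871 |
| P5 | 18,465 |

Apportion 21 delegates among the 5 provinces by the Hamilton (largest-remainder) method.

Standard divisor: 101425 ÷ 21 ≈ 4829.762.
Standard quotas: P1 4.5228, P2 3.8615, P3 4.6783, P4 4.1143, P5 3.8232.
Lower quotas: P1 4, P2 3, P3 4, P4 4, P5 3 (sum 18, leaving 3 seats).
Remainders in descending order: P2 0.8615, P5 0.8232, P3 0.6783, P1 0.5228, P4 0.1143.
Largest remainders: P2, P5, P3 receive the extra seats.

P1=4, P2=4, P3=5, P4=4, P5=4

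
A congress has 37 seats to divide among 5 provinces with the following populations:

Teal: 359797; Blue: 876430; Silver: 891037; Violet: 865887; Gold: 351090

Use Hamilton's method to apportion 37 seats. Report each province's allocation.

Teal: 4, Blue: 10, Silver: 10, Violet: 9, Gold: 4

Standard divisor: 3344241 ÷ 37 ≈ 90384.892.
Standard quotas: Teal 3.9807, Blue 9.6966, Silver 9.8583, Violet 9.5800, Gold 3.8844.
Lower quotas: Teal 3, Blue 9, Silver 9, Violet 9, Gold 3 (sum 33, leaving 4 seats).
Remainders in descending order: Teal 0.9807, Gold 0.8844, Silver 0.8583, Blue 0.6966, Violet 0.5800.
Largest remainders: Teal, Gold, Silver, Blue receive the extra seats.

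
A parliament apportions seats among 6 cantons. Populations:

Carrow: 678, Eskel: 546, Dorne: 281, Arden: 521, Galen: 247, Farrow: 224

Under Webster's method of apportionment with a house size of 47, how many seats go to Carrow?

Standard divisor 2497/47 ≈ 53.128; standard quotas: Carrow 12.762, Eskel 10.277, Dorne 5.289, Arden 9.807, Galen 4.649, Farrow 4.216.
Rounding to the nearest integer gives Carrow 13, Eskel 10, Dorne 5, Arden 10, Galen 5, Farrow 4 — total 47, matching the house size, so no adjustment is needed.
Carrow receives 13.

13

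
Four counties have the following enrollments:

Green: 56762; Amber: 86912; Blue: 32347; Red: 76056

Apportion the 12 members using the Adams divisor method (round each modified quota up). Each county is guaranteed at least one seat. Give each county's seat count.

Green=3, Amber=4, Blue=2, Red=3

Standard divisor 252077/12 ≈ 21006.417; standard quotas: Green 2.702, Amber 4.137, Blue 1.540, Red 3.621.
Rounding up gives 3, 5, 2, 4 = 14 seats, so the divisor must be adjusted.
With modified divisor 26900: modified quotas Green 2.110, Amber 3.231, Blue 1.202, Red 2.827.
Rounding up: Green 3, Amber 4, Blue 2, Red 3 (total 12).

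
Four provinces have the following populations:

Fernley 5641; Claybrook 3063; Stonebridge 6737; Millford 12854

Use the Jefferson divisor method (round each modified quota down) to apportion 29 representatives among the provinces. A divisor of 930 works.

Fernley: 6, Claybrook: 3, Stonebridge: 7, Millford: 13

With modified divisor 930: modified quotas Fernley 6.066, Claybrook 3.294, Stonebridge 7.244, Millford 13.822.
Rounding down: Fernley 6, Claybrook 3, Stonebridge 7, Millford 13 (total 29).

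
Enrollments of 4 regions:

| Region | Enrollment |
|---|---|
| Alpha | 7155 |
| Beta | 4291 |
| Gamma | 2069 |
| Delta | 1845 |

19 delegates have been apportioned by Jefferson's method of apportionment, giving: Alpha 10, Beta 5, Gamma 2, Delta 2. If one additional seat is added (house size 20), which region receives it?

Priority for the next seat is population ÷ (current seats + 1).
Priorities: Alpha 650.455, Beta 715.167, Gamma 689.667, Delta 615.000.
Highest priority: Beta.

Beta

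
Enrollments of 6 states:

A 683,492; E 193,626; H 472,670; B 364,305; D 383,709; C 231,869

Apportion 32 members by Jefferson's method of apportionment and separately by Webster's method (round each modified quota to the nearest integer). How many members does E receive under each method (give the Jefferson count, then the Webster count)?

2 and 3

Jefferson: A 10, E 2, H 7, B 5, D 5, C 3.
Webster: A 9, E 3, H 7, B 5, D 5, C 3.
E gets 2 under Jefferson and 3 under Webster.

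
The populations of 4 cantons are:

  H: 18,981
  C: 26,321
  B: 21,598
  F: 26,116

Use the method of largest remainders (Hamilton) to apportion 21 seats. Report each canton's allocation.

H: 4, C: 6, B: 5, F: 6

Total 93016; standard divisor 93016/21 ≈ 4429.333.
Standard quotas: H 4.2853, C 5.9424, B 4.8761, F 5.8961.
Lower quotas: H 4, C 5, B 4, F 5 (sum 18, leaving 3 seats).
Remainders in descending order: C 0.9424, F 0.8961, B 0.8761, H 0.2853.
The surplus seats go to C, F, B.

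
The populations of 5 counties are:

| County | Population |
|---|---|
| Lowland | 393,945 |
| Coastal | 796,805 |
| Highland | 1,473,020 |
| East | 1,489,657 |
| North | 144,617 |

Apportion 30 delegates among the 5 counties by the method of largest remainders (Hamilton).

Lowland: 3, Coastal: 6, Highland: 10, East: 10, North: 1

Standard divisor: 4298044 ÷ 30 ≈ 143268.133.
Standard quotas: Lowland 2.7497, Coastal 5.5616, Highland 10.2816, East 10.3977, North 1.0094.
Lower quotas: Lowland 2, Coastal 5, Highland 10, East 10, North 1 (sum 28, leaving 2 seats).
Remainders in descending order: Lowland 0.7497, Coastal 0.5616, East 0.3977, Highland 0.2816, North 0.0094.
The surplus seats go to Lowland, Coastal.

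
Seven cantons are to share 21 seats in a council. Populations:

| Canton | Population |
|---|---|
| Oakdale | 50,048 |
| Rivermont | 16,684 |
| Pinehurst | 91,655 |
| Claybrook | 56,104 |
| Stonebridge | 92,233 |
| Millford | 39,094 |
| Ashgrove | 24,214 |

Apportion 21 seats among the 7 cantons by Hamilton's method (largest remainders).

The standard divisor is 370032/21 ≈ 17620.571.
Standard quotas: Oakdale 2.8403, Rivermont 0.9468, Pinehurst 5.2016, Claybrook 3.1840, Stonebridge 5.2344, Millford 2.2187, Ashgrove 1.3742.
Lower quotas: Oakdale 2, Rivermont 0, Pinehurst 5, Claybrook 3, Stonebridge 5, Millford 2, Ashgrove 1 (sum 18, leaving 3 seats).
Remainders in descending order: Rivermont 0.9468, Oakdale 0.8403, Ashgrove 0.3742, Stonebridge 0.2344, Millford 0.2187, Pinehurst 0.2016, Claybrook 0.1840.
Largest remainders: Rivermont, Oakdale, Ashgrove receive the extra seats.

Oakdale 3; Rivermont 1; Pinehurst 5; Claybrook 3; Stonebridge 5; Millford 2; Ashgrove 2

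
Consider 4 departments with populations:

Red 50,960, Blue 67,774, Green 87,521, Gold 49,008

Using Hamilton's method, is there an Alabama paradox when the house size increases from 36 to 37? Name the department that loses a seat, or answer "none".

none

At 36 seats: Red 7, Blue 10, Green 12, Gold 7.
At 37 seats: Red 7, Blue 10, Green 13, Gold 7.
No department's allocation decreased.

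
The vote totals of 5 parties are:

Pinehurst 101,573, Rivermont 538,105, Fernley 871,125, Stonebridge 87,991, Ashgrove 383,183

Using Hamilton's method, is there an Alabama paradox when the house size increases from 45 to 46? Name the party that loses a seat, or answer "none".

At 45 seats: Pinehurst 2, Rivermont 12, Fernley 20, Stonebridge 2, Ashgrove 9.
At 46 seats: Pinehurst 2, Rivermont 13, Fernley 20, Stonebridge 2, Ashgrove 9.
No party's allocation decreased.

none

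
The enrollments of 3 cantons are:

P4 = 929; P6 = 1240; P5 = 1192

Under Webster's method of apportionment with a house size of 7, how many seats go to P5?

2

Standard divisor 3361/7 ≈ 480.143; standard quotas: P4 1.935, P6 2.583, P5 2.483.
Rounding to the nearest integer gives P4 2, P6 3, P5 2 — total 7, matching the house size, so no adjustment is needed.
P5 receives 2.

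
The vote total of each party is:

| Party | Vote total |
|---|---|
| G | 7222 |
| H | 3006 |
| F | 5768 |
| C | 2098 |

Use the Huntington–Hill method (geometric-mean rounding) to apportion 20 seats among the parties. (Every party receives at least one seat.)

G=8, H=3, F=7, C=2

With divisor 879: modified quotas G 8.216, H 3.420, F 6.562, C 2.387.
Geometric-mean thresholds: G √(8·9)=8.485, H √(3·4)=3.464, F √(6·7)=6.481, C √(2·3)=2.449.
Each quota rounded against its threshold gives G 8, H 3, F 7, C 2 (total 20).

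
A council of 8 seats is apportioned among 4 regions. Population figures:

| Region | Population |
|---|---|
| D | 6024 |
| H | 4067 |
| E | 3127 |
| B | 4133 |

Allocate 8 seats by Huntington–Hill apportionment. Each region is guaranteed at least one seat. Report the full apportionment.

With divisor 2335: modified quotas D 2.580, H 1.742, E 1.339, B 1.770.
Geometric-mean thresholds: D √(2·3)=2.449, H √(1·2)=1.414, E √(1·2)=1.414, B √(1·2)=1.414.
Each quota rounded against its threshold gives D 3, H 2, E 1, B 2 (total 8).

D=3, H=2, E=1, B=2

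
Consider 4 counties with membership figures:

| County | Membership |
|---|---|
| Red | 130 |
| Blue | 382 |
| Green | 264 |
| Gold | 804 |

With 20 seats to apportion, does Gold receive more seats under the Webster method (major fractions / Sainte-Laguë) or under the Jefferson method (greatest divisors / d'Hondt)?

Jefferson

Webster: Red 2, Blue 5, Green 3, Gold 10.
Jefferson: Red 1, Blue 5, Green 3, Gold 11.
Gold gets 10 under Webster and 11 under Jefferson.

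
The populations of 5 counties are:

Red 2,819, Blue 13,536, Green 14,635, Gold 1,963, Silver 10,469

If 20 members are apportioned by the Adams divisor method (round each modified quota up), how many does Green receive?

6

Standard divisor 43422/20 ≈ 2171.1; standard quotas: Red 1.298, Blue 6.235, Green 6.741, Gold 0.904, Silver 4.822.
Rounding up gives 2, 7, 7, 1, 5 = 22 seats, so the divisor must be adjusted.
With modified divisor 2500: modified quotas Red 1.128, Blue 5.414, Green 5.854, Gold 0.785, Silver 4.188.
Rounding up: Red 2, Blue 6, Green 6, Gold 1, Silver 5 (total 20).
Green receives 6.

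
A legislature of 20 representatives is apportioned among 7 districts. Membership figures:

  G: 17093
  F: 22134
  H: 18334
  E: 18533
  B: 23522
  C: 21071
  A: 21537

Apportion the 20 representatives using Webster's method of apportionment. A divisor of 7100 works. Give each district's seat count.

With modified divisor 7100: modified quotas G 2.407, F 3.117, H 2.582, E 2.610, B 3.313, C 2.968, A 3.033.
Rounding to the nearest integer: G 2, F 3, H 3, E 3, B 3, C 3, A 3 (total 20).

G=2; F=3; H=3; E=3; B=3; C=3; A=3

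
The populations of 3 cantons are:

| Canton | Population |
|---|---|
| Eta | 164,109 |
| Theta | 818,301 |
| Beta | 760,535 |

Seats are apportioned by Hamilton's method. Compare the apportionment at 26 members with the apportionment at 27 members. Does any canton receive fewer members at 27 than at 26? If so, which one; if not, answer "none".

At 26 seats: Eta 3, Theta 12, Beta 11.
At 27 seats: Eta 2, Theta 13, Beta 12.
Eta drops from 3 to 2.

Eta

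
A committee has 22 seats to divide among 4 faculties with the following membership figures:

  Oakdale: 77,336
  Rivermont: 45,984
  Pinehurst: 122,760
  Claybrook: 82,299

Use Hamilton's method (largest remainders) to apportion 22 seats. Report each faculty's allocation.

Oakdale 5, Rivermont 3, Pinehurst 8, Claybrook 6

Total 328379; standard divisor 328379/22 ≈ 14926.318.
Standard quotas: Oakdale 5.1812, Rivermont 3.0807, Pinehurst 8.2244, Claybrook 5.5137.
Lower quotas: Oakdale 5, Rivermont 3, Pinehurst 8, Claybrook 5 (sum 21, leaving 1 seat).
Remainders in descending order: Claybrook 0.5137, Pinehurst 0.2244, Oakdale 0.1812, Rivermont 0.0807.
Largest remainder: Claybrook receives the extra seat.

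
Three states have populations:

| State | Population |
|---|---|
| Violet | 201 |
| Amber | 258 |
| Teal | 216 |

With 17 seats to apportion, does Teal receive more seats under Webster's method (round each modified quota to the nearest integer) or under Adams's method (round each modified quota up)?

Webster: Violet 5, Amber 7, Teal 5.
Adams: Violet 5, Amber 6, Teal 6.
Teal gets 5 under Webster and 6 under Adams.

Adams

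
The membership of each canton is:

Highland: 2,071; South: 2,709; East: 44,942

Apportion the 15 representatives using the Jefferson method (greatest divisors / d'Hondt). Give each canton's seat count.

Highland: 0, South: 0, East: 15

Standard divisor 49722/15 ≈ 3314.8; standard quotas: Highland 0.625, South 0.817, East 13.558.
Rounding down gives 0, 0, 13 = 13 seats, so the divisor must be adjusted.
With modified divisor 2900: modified quotas Highland 0.714, South 0.934, East 15.497.
Rounding down: Highland 0, South 0, East 15 (total 15).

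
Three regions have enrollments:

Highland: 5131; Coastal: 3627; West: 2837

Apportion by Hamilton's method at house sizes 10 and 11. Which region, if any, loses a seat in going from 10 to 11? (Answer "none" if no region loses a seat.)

At 10 seats: Highland 4, Coastal 3, West 3.
At 11 seats: Highland 5, Coastal 3, West 3.
No region's allocation decreased.

none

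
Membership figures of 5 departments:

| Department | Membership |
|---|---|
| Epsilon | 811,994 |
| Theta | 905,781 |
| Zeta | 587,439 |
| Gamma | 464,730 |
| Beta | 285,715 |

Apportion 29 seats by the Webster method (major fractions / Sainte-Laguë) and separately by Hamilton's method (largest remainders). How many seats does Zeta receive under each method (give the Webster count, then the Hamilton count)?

6 and 5

Webster: Epsilon 8, Theta 8, Zeta 6, Gamma 4, Beta 3.
Hamilton: Epsilon 8, Theta 9, Zeta 5, Gamma 4, Beta 3.
Zeta gets 6 under Webster and 5 under Hamilton.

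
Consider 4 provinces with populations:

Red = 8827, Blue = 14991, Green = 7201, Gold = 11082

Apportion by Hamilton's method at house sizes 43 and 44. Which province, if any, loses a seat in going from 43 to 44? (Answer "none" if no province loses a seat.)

Green

At 43 seats: Red 9, Blue 15, Green 8, Gold 11.
At 44 seats: Red 9, Blue 16, Green 7, Gold 12.
Green drops from 8 to 7.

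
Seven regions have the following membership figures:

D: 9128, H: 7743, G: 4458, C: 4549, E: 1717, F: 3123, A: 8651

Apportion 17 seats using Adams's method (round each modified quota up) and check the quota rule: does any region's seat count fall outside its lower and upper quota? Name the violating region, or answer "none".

Standard quotas: D 3.942, H 3.344, G 1.925, C 1.964, E 0.741, F 1.349, A 3.736.
Adams allocation: D 4, H 3, G 2, C 2, E 1, F 2, A 3.
Every allocation lies between the lower and upper quota.

none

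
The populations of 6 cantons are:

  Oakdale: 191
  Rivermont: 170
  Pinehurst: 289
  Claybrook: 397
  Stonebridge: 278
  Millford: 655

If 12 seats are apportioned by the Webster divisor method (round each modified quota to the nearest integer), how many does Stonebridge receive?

2

Standard divisor 1980/12 ≈ 165; standard quotas: Oakdale 1.158, Rivermont 1.030, Pinehurst 1.752, Claybrook 2.406, Stonebridge 1.685, Millford 3.970.
Rounding to the nearest integer gives Oakdale 1, Rivermont 1, Pinehurst 2, Claybrook 2, Stonebridge 2, Millford 4 — total 12, matching the house size, so no adjustment is needed.
Stonebridge receives 2.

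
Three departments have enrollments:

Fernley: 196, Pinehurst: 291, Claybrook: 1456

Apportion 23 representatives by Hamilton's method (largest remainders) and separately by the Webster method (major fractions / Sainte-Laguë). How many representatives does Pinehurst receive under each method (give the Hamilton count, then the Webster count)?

4 and 3

Hamilton: Fernley 2, Pinehurst 4, Claybrook 17.
Webster: Fernley 2, Pinehurst 3, Claybrook 18.
Pinehurst gets 4 under Hamilton and 3 under Webster.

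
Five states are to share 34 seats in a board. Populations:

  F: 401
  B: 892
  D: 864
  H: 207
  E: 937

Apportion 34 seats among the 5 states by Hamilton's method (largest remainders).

Total 3301; standard divisor 3301/34 ≈ 97.088.
Standard quotas: F 4.130, B 9.188, D 8.899, H 2.132, E 9.651.
Lower quotas: F 4, B 9, D 8, H 2, E 9 (sum 32, leaving 2 seats).
Remainders in descending order: D 0.899, E 0.651, B 0.188, H 0.132, F 0.130.
Largest remainders: D, E receive the extra seats.

F 4, B 9, D 9, H 2, E 10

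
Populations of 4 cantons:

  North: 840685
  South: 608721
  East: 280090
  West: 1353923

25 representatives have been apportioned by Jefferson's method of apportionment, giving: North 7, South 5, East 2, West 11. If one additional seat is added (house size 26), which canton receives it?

West

Priority for the next seat is population ÷ (current seats + 1).
Priorities: North 105085.625, South 101453.500, East 93363.333, West 112826.917.
Highest priority: West.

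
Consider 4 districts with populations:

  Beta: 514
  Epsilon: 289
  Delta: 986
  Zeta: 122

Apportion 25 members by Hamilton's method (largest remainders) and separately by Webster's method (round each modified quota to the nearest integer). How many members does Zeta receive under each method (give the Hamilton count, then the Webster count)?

1 and 2

Hamilton: Beta 7, Epsilon 4, Delta 13, Zeta 1.
Webster: Beta 7, Epsilon 4, Delta 12, Zeta 2.
Zeta gets 1 under Hamilton and 2 under Webster.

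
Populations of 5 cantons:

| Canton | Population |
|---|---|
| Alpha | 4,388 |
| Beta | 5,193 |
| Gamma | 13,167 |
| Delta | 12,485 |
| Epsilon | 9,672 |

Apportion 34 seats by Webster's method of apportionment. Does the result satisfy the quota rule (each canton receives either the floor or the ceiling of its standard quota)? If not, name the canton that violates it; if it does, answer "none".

none

Standard quotas: Alpha 3.322, Beta 3.932, Gamma 9.969, Delta 9.453, Epsilon 7.323.
Webster allocation: Alpha 3, Beta 4, Gamma 10, Delta 10, Epsilon 7.
Every allocation lies between the lower and upper quota.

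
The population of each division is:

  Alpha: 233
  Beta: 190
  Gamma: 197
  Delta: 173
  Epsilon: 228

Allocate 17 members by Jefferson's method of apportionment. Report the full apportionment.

Alpha=4; Beta=3; Gamma=3; Delta=3; Epsilon=4

Standard divisor 1021/17 ≈ 60.059; standard quotas: Alpha 3.880, Beta 3.164, Gamma 3.280, Delta 2.881, Epsilon 3.796.
Rounding down gives 3, 3, 3, 2, 3 = 14 seats, so the divisor must be adjusted.
With modified divisor 50: modified quotas Alpha 4.660, Beta 3.800, Gamma 3.940, Delta 3.460, Epsilon 4.560.
Rounding down: Alpha 4, Beta 3, Gamma 3, Delta 3, Epsilon 4 (total 17).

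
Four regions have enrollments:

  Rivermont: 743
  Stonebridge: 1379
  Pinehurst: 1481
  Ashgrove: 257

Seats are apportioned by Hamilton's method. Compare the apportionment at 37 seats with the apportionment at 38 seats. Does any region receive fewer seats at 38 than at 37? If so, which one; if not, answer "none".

Ashgrove

At 37 seats: Rivermont 7, Stonebridge 13, Pinehurst 14, Ashgrove 3.
At 38 seats: Rivermont 7, Stonebridge 14, Pinehurst 15, Ashgrove 2.
Ashgrove drops from 3 to 2.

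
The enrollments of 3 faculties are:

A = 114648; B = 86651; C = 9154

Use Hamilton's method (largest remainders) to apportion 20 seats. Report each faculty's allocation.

Total 210453; standard divisor 210453/20 ≈ 10522.65.
Standard quotas: A 10.8954, B 8.2347, C 0.8699.
Lower quotas: A 10, B 8, C 0 (sum 18, leaving 2 seats).
Remainders in descending order: A 0.8954, C 0.8699, B 0.2347.
The surplus seats go to A, C.

A 11, B 8, C 1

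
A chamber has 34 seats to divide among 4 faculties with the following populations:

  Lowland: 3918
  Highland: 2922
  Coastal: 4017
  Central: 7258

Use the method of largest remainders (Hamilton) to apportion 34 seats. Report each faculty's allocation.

Total 18115; standard divisor 18115/34 ≈ 532.794.
Standard quotas: Lowland 7.3537, Highland 5.4843, Coastal 7.5395, Central 13.6225.
Lower quotas: Lowland 7, Highland 5, Coastal 7, Central 13 (sum 32, leaving 2 seats).
Remainders in descending order: Central 0.6225, Coastal 0.5395, Highland 0.4843, Lowland 0.3537.
Largest remainders: Central, Coastal receive the extra seats.

Lowland=7, Highland=5, Coastal=8, Central=14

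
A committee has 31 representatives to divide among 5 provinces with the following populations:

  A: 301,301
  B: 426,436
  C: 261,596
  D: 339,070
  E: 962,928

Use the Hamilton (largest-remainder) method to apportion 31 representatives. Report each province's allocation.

A 4, B 6, C 3, D 5, E 13

Standard divisor: 2291331 ÷ 31 ≈ 73913.903.
Standard quotas: A 4.0764, B 5.7694, C 3.5392, D 4.5874, E 13.0277.
Lower quotas: A 4, B 5, C 3, D 4, E 13 (sum 29, leaving 2 seats).
Remainders in descending order: B 0.7694, D 0.5874, C 0.5392, A 0.0764, E 0.0277.
The surplus seats go to B, D.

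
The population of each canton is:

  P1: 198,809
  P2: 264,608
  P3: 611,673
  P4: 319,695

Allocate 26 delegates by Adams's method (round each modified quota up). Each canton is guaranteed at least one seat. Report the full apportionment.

P1: 4, P2: 5, P3: 11, P4: 6

Standard divisor 1394785/26 ≈ 53645.577; standard quotas: P1 3.706, P2 4.933, P3 11.402, P4 5.959.
Rounding up gives 4, 5, 12, 6 = 27 seats, so the divisor must be adjusted.
With modified divisor 58400: modified quotas P1 3.404, P2 4.531, P3 10.474, P4 5.474.
Rounding up: P1 4, P2 5, P3 11, P4 6 (total 26).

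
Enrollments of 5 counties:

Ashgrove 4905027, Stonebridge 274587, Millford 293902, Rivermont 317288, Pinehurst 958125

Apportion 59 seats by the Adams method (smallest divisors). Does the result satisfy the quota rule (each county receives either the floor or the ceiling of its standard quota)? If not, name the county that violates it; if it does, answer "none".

Ashgrove

Standard quotas: Ashgrove 42.880, Stonebridge 2.400, Millford 2.569, Rivermont 2.774, Pinehurst 8.376.
Adams allocation: Ashgrove 41, Stonebridge 3, Millford 3, Rivermont 3, Pinehurst 9.
Ashgrove has quota 42.880 (lower 42, upper 43) but receives 41 — outside the quota interval.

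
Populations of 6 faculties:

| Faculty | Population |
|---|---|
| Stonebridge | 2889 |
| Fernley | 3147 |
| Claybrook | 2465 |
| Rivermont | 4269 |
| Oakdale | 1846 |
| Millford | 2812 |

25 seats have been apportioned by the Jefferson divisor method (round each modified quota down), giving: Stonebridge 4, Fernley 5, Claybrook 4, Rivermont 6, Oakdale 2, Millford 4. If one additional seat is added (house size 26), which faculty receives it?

Oakdale

Priority for the next seat is population ÷ (current seats + 1).
Priorities: Stonebridge 577.800, Fernley 524.500, Claybrook 493.000, Rivermont 609.857, Oakdale 615.333, Millford 562.400.
Highest priority: Oakdale.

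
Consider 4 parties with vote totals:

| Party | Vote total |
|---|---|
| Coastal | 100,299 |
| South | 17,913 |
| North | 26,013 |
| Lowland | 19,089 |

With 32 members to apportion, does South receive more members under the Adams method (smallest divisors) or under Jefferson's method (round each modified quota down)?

Adams: Coastal 19, South 4, North 5, Lowland 4.
Jefferson: Coastal 21, South 3, North 5, Lowland 3.
South gets 4 under Adams and 3 under Jefferson.

Adams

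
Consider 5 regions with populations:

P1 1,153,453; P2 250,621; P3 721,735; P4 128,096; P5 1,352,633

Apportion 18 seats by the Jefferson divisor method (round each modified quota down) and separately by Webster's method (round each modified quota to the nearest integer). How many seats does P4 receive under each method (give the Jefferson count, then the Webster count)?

Jefferson: P1 6, P2 1, P3 4, P4 0, P5 7.
Webster: P1 6, P2 1, P3 3, P4 1, P5 7.
P4 gets 0 under Jefferson and 1 under Webster.

0 and 1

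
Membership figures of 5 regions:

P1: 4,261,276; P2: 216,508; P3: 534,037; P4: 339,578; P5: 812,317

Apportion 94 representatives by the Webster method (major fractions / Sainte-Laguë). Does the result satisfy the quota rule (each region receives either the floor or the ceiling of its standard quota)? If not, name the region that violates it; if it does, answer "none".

Standard quotas: P1 64.987, P2 3.302, P3 8.144, P4 5.179, P5 12.388.
Webster allocation: P1 66, P2 3, P3 8, P4 5, P5 12.
P1 has quota 64.987 (lower 64, upper 65) but receives 66 — outside the quota interval.

P1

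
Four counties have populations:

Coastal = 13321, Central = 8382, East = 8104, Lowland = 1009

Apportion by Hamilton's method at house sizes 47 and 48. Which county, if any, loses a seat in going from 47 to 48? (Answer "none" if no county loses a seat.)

Lowland

At 47 seats: Coastal 20, Central 13, East 12, Lowland 2.
At 48 seats: Coastal 21, Central 13, East 13, Lowland 1.
Lowland drops from 2 to 1.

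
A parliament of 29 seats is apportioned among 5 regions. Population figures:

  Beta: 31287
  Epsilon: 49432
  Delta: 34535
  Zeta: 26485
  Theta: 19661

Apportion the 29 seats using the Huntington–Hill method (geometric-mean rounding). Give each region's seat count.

With divisor 5694: modified quotas Beta 5.495, Epsilon 8.681, Delta 6.065, Zeta 4.651, Theta 3.453.
Geometric-mean thresholds: Beta √(5·6)=5.477, Epsilon √(8·9)=8.485, Delta √(6·7)=6.481, Zeta √(4·5)=4.472, Theta √(3·4)=3.464.
Each quota rounded against its threshold gives Beta 6, Epsilon 9, Delta 6, Zeta 5, Theta 3 (total 29).

Beta=6, Epsilon=9, Delta=6, Zeta=5, Theta=3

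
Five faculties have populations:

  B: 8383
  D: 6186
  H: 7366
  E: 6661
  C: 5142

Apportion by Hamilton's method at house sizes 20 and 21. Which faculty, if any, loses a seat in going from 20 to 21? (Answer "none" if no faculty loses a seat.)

At 20 seats: B 5, D 4, H 4, E 4, C 3.
At 21 seats: B 5, D 4, H 5, E 4, C 3.
No faculty's allocation decreased.

none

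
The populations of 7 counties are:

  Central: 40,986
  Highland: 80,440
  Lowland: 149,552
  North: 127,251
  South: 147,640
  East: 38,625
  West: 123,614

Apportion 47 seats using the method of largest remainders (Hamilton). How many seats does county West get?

8

Total 708108; standard divisor 708108/47 ≈ 15066.128.
Standard quotas: Central 2.7204, Highland 5.3391, Lowland 9.9264, North 8.4462, South 9.7995, East 2.5637, West 8.2048.
Lower quotas: Central 2, Highland 5, Lowland 9, North 8, South 9, East 2, West 8 (sum 43, leaving 4 seats).
Remainders in descending order: Lowland 0.9264, South 0.7995, Central 0.7204, East 0.5637, North 0.4462, Highland 0.3391, West 0.2048.
The surplus seats go to Lowland, South, Central, East.
West receives 8.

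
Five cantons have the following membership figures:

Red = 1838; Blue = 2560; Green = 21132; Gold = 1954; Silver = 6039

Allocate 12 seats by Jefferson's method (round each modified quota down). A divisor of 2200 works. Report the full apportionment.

Red: 0, Blue: 1, Green: 9, Gold: 0, Silver: 2

With modified divisor 2200: modified quotas Red 0.835, Blue 1.164, Green 9.605, Gold 0.888, Silver 2.745.
Rounding down: Red 0, Blue 1, Green 9, Gold 0, Silver 2 (total 12).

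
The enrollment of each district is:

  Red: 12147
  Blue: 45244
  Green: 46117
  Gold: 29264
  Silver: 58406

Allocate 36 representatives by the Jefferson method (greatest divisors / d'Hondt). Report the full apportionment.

Red: 2, Blue: 9, Green: 9, Gold: 5, Silver: 11

Standard divisor 191178/36 ≈ 5310.5; standard quotas: Red 2.287, Blue 8.520, Green 8.684, Gold 5.511, Silver 10.998.
Rounding down gives 2, 8, 8, 5, 10 = 33 seats, so the divisor must be adjusted.
With modified divisor 5000: modified quotas Red 2.429, Blue 9.049, Green 9.223, Gold 5.853, Silver 11.681.
Rounding down: Red 2, Blue 9, Green 9, Gold 5, Silver 11 (total 36).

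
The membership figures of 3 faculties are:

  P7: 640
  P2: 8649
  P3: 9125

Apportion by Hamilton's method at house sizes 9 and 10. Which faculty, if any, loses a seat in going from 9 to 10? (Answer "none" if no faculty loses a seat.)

At 9 seats: P7 0, P2 4, P3 5.
At 10 seats: P7 0, P2 5, P3 5.
No faculty's allocation decreased.

none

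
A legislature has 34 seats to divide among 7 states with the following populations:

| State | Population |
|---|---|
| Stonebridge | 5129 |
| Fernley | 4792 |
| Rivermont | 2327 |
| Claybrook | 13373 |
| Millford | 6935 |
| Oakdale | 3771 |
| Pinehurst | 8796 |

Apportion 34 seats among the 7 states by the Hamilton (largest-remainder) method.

Standard divisor: 45123 ÷ 34 ≈ 1327.147.
Standard quotas: Stonebridge 3.8647, Fernley 3.6108, Rivermont 1.7534, Claybrook 10.0765, Millford 5.2255, Oakdale 2.8414, Pinehurst 6.6278.
Lower quotas: Stonebridge 3, Fernley 3, Rivermont 1, Claybrook 10, Millford 5, Oakdale 2, Pinehurst 6 (sum 30, leaving 4 seats).
Remainders in descending order: Stonebridge 0.8647, Oakdale 0.8414, Rivermont 0.7534, Pinehurst 0.6278, Fernley 0.6108, Millford 0.2255, Claybrook 0.0765.
Largest remainders: Stonebridge, Oakdale, Rivermont, Pinehurst receive the extra seats.

Stonebridge 4; Fernley 3; Rivermont 2; Claybrook 10; Millford 5; Oakdale 3; Pinehurst 7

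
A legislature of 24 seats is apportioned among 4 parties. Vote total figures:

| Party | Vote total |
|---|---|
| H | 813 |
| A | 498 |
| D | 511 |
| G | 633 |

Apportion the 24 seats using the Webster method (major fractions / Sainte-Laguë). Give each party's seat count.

H=8; A=5; D=5; G=6

Standard divisor 2455/24 ≈ 102.292; standard quotas: H 7.948, A 4.868, D 4.996, G 6.188.
Rounding to the nearest integer gives H 8, A 5, D 5, G 6 — total 24, matching the house size, so no adjustment is needed.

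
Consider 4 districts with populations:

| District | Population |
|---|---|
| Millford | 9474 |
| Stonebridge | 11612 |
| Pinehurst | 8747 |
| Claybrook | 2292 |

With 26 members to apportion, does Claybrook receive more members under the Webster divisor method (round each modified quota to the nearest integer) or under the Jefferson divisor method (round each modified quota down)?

Webster: Millford 8, Stonebridge 9, Pinehurst 7, Claybrook 2.
Jefferson: Millford 8, Stonebridge 10, Pinehurst 7, Claybrook 1.
Claybrook gets 2 under Webster and 1 under Jefferson.

Webster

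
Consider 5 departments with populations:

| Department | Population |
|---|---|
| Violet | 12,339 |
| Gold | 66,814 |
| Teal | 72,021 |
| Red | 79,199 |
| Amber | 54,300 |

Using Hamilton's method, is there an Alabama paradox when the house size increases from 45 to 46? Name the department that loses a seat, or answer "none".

At 45 seats: Violet 2, Gold 11, Teal 11, Red 12, Amber 9.
At 46 seats: Violet 2, Gold 11, Teal 11, Red 13, Amber 9.
No department's allocation decreased.

none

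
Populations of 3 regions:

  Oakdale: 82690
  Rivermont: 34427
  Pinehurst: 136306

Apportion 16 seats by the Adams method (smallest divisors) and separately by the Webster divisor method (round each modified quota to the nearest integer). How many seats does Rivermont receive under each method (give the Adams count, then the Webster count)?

Adams: Oakdale 5, Rivermont 3, Pinehurst 8.
Webster: Oakdale 5, Rivermont 2, Pinehurst 9.
Rivermont gets 3 under Adams and 2 under Webster.

3 and 2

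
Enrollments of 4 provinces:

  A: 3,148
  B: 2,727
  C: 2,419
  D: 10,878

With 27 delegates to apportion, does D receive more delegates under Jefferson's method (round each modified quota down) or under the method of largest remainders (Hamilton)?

Jefferson

Jefferson: A 4, B 4, C 3, D 16.
Hamilton: A 5, B 4, C 3, D 15.
D gets 16 under Jefferson and 15 under Hamilton.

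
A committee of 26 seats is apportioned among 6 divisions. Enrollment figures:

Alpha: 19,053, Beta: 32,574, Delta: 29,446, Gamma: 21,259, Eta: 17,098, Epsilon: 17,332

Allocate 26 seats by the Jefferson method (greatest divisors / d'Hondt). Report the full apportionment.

Alpha 4, Beta 6, Delta 6, Gamma 4, Eta 3, Epsilon 3

Standard divisor 136762/26 ≈ 5260.077; standard quotas: Alpha 3.622, Beta 6.193, Delta 5.598, Gamma 4.042, Eta 3.251, Epsilon 3.295.
Rounding down gives 3, 6, 5, 4, 3, 3 = 24 seats, so the divisor must be adjusted.
With modified divisor 4700: modified quotas Alpha 4.054, Beta 6.931, Delta 6.265, Gamma 4.523, Eta 3.638, Epsilon 3.688.
Rounding down: Alpha 4, Beta 6, Delta 6, Gamma 4, Eta 3, Epsilon 3 (total 26).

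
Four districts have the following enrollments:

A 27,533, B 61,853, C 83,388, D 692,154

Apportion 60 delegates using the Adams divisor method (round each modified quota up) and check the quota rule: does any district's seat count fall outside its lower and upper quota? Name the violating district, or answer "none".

D

Standard quotas: A 1.910, B 4.291, C 5.785, D 48.015.
Adams allocation: A 2, B 5, C 6, D 47.
D has quota 48.015 (lower 48, upper 49) but receives 47 — outside the quota interval.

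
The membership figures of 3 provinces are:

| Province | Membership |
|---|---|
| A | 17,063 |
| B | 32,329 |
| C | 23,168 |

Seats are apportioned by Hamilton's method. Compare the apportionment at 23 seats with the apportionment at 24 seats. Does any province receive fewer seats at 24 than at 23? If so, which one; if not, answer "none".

A

At 23 seats: A 6, B 10, C 7.
At 24 seats: A 5, B 11, C 8.
A drops from 6 to 5.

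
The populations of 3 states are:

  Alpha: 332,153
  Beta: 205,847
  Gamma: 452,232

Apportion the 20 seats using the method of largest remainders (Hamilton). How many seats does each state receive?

Total 990232; standard divisor 990232/20 ≈ 49511.6.
Standard quotas: Alpha 6.7086, Beta 4.1576, Gamma 9.1339.
Lower quotas: Alpha 6, Beta 4, Gamma 9 (sum 19, leaving 1 seat).
Remainders in descending order: Alpha 0.7086, Beta 0.1576, Gamma 0.1339.
The surplus seat goes to Alpha.

Alpha=7, Beta=4, Gamma=9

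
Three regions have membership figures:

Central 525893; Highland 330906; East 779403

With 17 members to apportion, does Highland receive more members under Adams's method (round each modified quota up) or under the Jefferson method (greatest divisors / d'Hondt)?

Adams

Adams: Central 5, Highland 4, East 8.
Jefferson: Central 6, Highland 3, East 8.
Highland gets 4 under Adams and 3 under Jefferson.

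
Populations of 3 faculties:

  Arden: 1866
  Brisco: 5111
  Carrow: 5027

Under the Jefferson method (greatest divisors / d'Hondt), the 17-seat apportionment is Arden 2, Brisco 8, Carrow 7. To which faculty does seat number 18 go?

Carrow

Priority for the next seat is population ÷ (current seats + 1).
Priorities: Arden 622.000, Brisco 567.889, Carrow 628.375.
Highest priority: Carrow.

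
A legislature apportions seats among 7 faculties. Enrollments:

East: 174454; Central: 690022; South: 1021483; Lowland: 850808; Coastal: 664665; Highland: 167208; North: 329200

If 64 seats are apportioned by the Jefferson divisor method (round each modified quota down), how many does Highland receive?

Standard divisor 3897840/64 ≈ 60903.75; standard quotas: East 2.864, Central 11.330, South 16.772, Lowland 13.970, Coastal 10.913, Highland 2.745, North 5.405.
Rounding down gives 2, 11, 16, 13, 10, 2, 5 = 59 seats, so the divisor must be adjusted.
With modified divisor 57100: modified quotas East 3.055, Central 12.084, South 17.889, Lowland 14.900, Coastal 11.640, Highland 2.928, North 5.765.
Rounding down: East 3, Central 12, South 17, Lowland 14, Coastal 11, Highland 2, North 5 (total 64).
Highland receives 2.

2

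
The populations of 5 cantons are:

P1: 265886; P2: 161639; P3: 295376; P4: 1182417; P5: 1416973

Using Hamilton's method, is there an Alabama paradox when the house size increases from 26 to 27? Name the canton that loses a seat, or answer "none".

At 26 seats: P1 2, P2 1, P3 3, P4 9, P5 11.
At 27 seats: P1 2, P2 1, P3 2, P4 10, P5 12.
P3 drops from 3 to 2.

P3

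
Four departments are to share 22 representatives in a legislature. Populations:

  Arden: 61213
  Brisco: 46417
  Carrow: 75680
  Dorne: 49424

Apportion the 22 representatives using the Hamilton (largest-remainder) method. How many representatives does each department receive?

Arden 6, Brisco 4, Carrow 7, Dorne 5

Total 232734; standard divisor 232734/22 ≈ 10578.818.
Standard quotas: Arden 5.7864, Brisco 4.3877, Carrow 7.1539, Dorne 4.6720.
Lower quotas: Arden 5, Brisco 4, Carrow 7, Dorne 4 (sum 20, leaving 2 seats).
Remainders in descending order: Arden 0.7864, Dorne 0.6720, Brisco 0.3877, Carrow 0.1539.
The surplus seats go to Arden, Dorne.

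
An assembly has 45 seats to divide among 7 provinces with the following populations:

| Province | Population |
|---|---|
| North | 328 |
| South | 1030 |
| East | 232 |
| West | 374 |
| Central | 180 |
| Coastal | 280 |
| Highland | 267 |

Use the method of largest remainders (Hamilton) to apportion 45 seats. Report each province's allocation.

North: 6; South: 17; East: 4; West: 6; Central: 3; Coastal: 5; Highland: 4

The standard divisor is 2691/45 ≈ 59.8.
Standard quotas: North 5.485, South 17.224, East 3.880, West 6.254, Central 3.010, Coastal 4.682, Highland 4.465.
Lower quotas: North 5, South 17, East 3, West 6, Central 3, Coastal 4, Highland 4 (sum 42, leaving 3 seats).
Remainders in descending order: East 0.880, Coastal 0.682, North 0.485, Highland 0.465, West 0.254, South 0.224, Central 0.010.
The surplus seats go to East, Coastal, North.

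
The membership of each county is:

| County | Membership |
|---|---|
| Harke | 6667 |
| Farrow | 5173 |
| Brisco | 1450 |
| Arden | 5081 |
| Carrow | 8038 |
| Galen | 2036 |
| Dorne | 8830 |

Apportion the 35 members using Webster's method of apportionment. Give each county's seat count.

Standard divisor 37275/35 ≈ 1065; standard quotas: Harke 6.260, Farrow 4.857, Brisco 1.362, Arden 4.771, Carrow 7.547, Galen 1.912, Dorne 8.291.
Rounding to the nearest integer gives Harke 6, Farrow 5, Brisco 1, Arden 5, Carrow 8, Galen 2, Dorne 8 — total 35, matching the house size, so no adjustment is needed.

Harke: 6, Farrow: 5, Brisco: 1, Arden: 5, Carrow: 8, Galen: 2, Dorne: 8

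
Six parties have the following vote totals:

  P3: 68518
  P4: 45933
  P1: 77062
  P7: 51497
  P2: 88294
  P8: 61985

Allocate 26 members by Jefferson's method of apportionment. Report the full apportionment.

Standard divisor 393289/26 ≈ 15126.5; standard quotas: P3 4.530, P4 3.037, P1 5.095, P7 3.404, P2 5.837, P8 4.098.
Rounding down gives 4, 3, 5, 3, 5, 4 = 24 seats, so the divisor must be adjusted.
With modified divisor 13300: modified quotas P3 5.152, P4 3.454, P1 5.794, P7 3.872, P2 6.639, P8 4.661.
Rounding down: P3 5, P4 3, P1 5, P7 3, P2 6, P8 4 (total 26).

P3: 5, P4: 3, P1: 5, P7: 3, P2: 6, P8: 4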